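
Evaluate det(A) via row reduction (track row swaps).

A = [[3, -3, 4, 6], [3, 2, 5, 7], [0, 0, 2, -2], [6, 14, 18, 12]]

Forward elimination:
R2 <- R2 - (1)*R1:  [ 0  5  1  1 ]
R4 <- R4 - (2)*R1:  [  0  20  10   0 ]
R4 <- R4 - (4)*R2:  [  0   0   6  -4 ]
R4 <- R4 - (3)*R3:  [ 0  0  0  2 ]
Upper-triangular form:
[ 3  -3  4   6 ]
[ 0   5  1   1 ]
[ 0   0  2  -2 ]
[ 0   0  0   2 ]
det(A) = (-1)^0 * (3) * (5) * (2) * (2) = 60  (0 row swaps -> sign +1)

det(A) = 60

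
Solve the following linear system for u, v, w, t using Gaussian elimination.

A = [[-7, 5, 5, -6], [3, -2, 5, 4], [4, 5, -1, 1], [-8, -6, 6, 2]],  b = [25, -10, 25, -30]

Forward elimination on [A|b]:
R2 <- R2 - (-3/7)*R1:  [    0   1/7  50/7  10/7   5/7 ]
R3 <- R3 - (-4/7)*R1:  [     0   55/7   13/7  -17/7  275/7 ]
R4 <- R4 - (8/7)*R1:  [      0   -82/7     2/7    62/7  -410/7 ]
R3 <- R3 - (55)*R2:  [    0     0  -391   -81     0 ]
R4 <- R4 - (-82)*R2:  [   0    0  586  126    0 ]
R4 <- R4 - (-586/391)*R3:  [        0         0         0  1800/391         0 ]
Row echelon form:
[ -7    5     5        -6  |   25 ]
[  0  1/7  50/7      10/7  |  5/7 ]
[  0    0  -391       -81  |    0 ]
[  0    0     0  1800/391  |    0 ]
Back-substitution:
t = (0) / (1800/391) = 0
w = (0 - (-81)*(0)) / -391 = 0
v = (5/7 - (50/7)*(0) - (10/7)*(0)) / (1/7) = 5
u = (25 - (5)*(5) - (5)*(0) - (-6)*(0)) / -7 = 0

(0, 5, 0, 0)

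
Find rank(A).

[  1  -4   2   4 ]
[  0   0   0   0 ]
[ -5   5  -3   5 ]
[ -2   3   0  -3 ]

rank(A) = 3

Row reduction:
R3 <- R3 - (-5)*R1:  [   0  -15    7   25 ]
R4 <- R4 - (-2)*R1:  [  0  -5   4   5 ]
R2 <-> R3   (pivot in column 2 was zero)
[ 1   -4  2   4 ]
[ 0  -15  7  25 ]
[ 0    0  0   0 ]
[ 0   -5  4   5 ]
R4 <- R4 - (1/3)*R2:  [     0      0    5/3  -10/3 ]
R3 <-> R4   (pivot in column 3 was zero)
[ 1   -4    2      4 ]
[ 0  -15    7     25 ]
[ 0    0  5/3  -10/3 ]
[ 0    0    0      0 ]
Row echelon form:
[ 1   -4    2      4 ]
[ 0  -15    7     25 ]
[ 0    0  5/3  -10/3 ]
[ 0    0    0      0 ]
Nonzero rows / pivot columns: 3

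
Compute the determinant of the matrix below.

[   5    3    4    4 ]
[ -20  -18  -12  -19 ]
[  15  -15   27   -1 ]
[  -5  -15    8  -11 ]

det(A) = -150

Forward elimination:
R2 <- R2 - (-4)*R1:  [  0  -6   4  -3 ]
R3 <- R3 - (3)*R1:  [   0  -24   15  -13 ]
R4 <- R4 - (-1)*R1:  [   0  -12   12   -7 ]
R3 <- R3 - (4)*R2:  [  0   0  -1  -1 ]
R4 <- R4 - (2)*R2:  [  0   0   4  -1 ]
R4 <- R4 - (-4)*R3:  [  0   0   0  -5 ]
Upper-triangular form:
[ 5   3   4   4 ]
[ 0  -6   4  -3 ]
[ 0   0  -1  -1 ]
[ 0   0   0  -5 ]
det(A) = (-1)^0 * (5) * (-6) * (-1) * (-5) = -150  (0 row swaps -> sign +1)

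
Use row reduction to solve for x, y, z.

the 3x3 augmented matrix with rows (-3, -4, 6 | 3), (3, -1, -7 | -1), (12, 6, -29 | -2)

Forward elimination on [A|b]:
R2 <- R2 - (-1)*R1:  [  0  -5  -1   2 ]
R3 <- R3 - (-4)*R1:  [   0  -10   -5   10 ]
R3 <- R3 - (2)*R2:  [  0   0  -3   6 ]
Row echelon form:
[ -3  -4   6  |  3 ]
[  0  -5  -1  |  2 ]
[  0   0  -3  |  6 ]
Back-substitution:
z = (6) / -3 = -2
y = (2 - (-1)*(-2)) / -5 = 0
x = (3 - (-4)*(0) - (6)*(-2)) / -3 = -5

(-5, 0, -2)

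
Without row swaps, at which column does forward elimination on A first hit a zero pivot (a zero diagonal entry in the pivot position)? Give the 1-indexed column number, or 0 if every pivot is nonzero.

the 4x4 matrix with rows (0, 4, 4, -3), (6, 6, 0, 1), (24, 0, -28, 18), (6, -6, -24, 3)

first zero-pivot column = 1

Naive forward elimination:
Pivot entry (1,1) is zero but row 2 has 6 in column 1 -> naive elimination stops; a row interchange (e.g. R1 <-> R2) would be required here.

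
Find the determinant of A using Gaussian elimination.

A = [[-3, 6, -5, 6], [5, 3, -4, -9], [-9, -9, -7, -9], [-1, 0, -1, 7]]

det(A) = 4737

Forward elimination:
R2 <- R2 - (-5/3)*R1:  [     0     13  -37/3      1 ]
R3 <- R3 - (3)*R1:  [   0  -27    8  -27 ]
R4 <- R4 - (1/3)*R1:  [   0   -2  2/3    5 ]
R3 <- R3 - (-27/13)*R2:  [       0        0  -229/13  -324/13 ]
R4 <- R4 - (-2/13)*R2:  [      0       0  -16/13   67/13 ]
R4 <- R4 - (16/229)*R3:  [        0         0         0  1579/229 ]
Upper-triangular form:
[ -3   6       -5         6 ]
[  0  13    -37/3         1 ]
[  0   0  -229/13   -324/13 ]
[  0   0        0  1579/229 ]
det(A) = (-1)^0 * (-3) * (13) * (-229/13) * (1579/229) = 4737  (0 row swaps -> sign +1)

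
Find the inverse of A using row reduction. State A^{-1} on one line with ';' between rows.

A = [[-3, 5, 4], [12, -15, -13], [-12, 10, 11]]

inverse = [7/3 1 1/3; -8/5 -1 -3/5; 4 2 1]

Gauss-Jordan on [A | I]:
R1 <- (1/-3)*R1:  [    1  -5/3  -4/3  |  -1/3     0     0 ]
R2 <- R2 - (12)*R1:  [ 0  5  3  |  4  1  0 ]
R3 <- R3 - (-12)*R1:  [   0  -10   -5  |   -4    0    1 ]
R2 <- (1/5)*R2:  [   0    1  3/5  |  4/5  1/5    0 ]
R1 <- R1 - (-5/3)*R2:  [    1     0  -1/3  |     1   1/3     0 ]
R3 <- R3 - (-10)*R2:  [ 0  0  1  |  4  2  1 ]
R1 <- R1 - (-1/3)*R3:  [   1    0    0  |  7/3    1  1/3 ]
R2 <- R2 - (3/5)*R3:  [    0     1     0  |  -8/5    -1  -3/5 ]
Right block of [I | A^{-1}] is the inverse:
[  7/3   1   1/3 ]
[ -8/5  -1  -3/5 ]
[    4   2     1 ]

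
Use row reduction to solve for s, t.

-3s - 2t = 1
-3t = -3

Forward elimination on [A|b]:
Row echelon form:
[ -3  -2  |   1 ]
[  0  -3  |  -3 ]
Back-substitution:
t = (-3) / -3 = 1
s = (1 - (-2)*(1)) / -3 = -1

(-1, 1)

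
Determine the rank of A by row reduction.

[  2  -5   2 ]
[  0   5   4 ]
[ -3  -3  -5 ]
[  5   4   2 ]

rank(A) = 3

Row reduction:
R3 <- R3 - (-3/2)*R1:  [     0  -21/2     -2 ]
R4 <- R4 - (5/2)*R1:  [    0  33/2    -3 ]
R3 <- R3 - (-21/10)*R2:  [    0     0  32/5 ]
R4 <- R4 - (33/10)*R2:  [     0      0  -81/5 ]
R4 <- R4 - (-81/32)*R3:  [ 0  0  0 ]
Row echelon form:
[ 2  -5     2 ]
[ 0   5     4 ]
[ 0   0  32/5 ]
[ 0   0     0 ]
Nonzero rows / pivot columns: 3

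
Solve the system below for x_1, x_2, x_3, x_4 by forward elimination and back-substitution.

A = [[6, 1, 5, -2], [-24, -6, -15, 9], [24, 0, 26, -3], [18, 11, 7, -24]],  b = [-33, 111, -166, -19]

Forward elimination on [A|b]:
R2 <- R2 - (-4)*R1:  [   0   -2    5    1  -21 ]
R3 <- R3 - (4)*R1:  [   0   -4    6    5  -34 ]
R4 <- R4 - (3)*R1:  [   0    8   -8  -18   80 ]
R3 <- R3 - (2)*R2:  [  0   0  -4   3   8 ]
R4 <- R4 - (-4)*R2:  [   0    0   12  -14   -4 ]
R4 <- R4 - (-3)*R3:  [  0   0   0  -5  20 ]
Row echelon form:
[ 6   1   5  -2  |  -33 ]
[ 0  -2   5   1  |  -21 ]
[ 0   0  -4   3  |    8 ]
[ 0   0   0  -5  |   20 ]
Back-substitution:
x_4 = (20) / -5 = -4
x_3 = (8 - (3)*(-4)) / -4 = -5
x_2 = (-21 - (5)*(-5) - (1)*(-4)) / -2 = -4
x_1 = (-33 - (1)*(-4) - (5)*(-5) - (-2)*(-4)) / 6 = -2

(-2, -4, -5, -4)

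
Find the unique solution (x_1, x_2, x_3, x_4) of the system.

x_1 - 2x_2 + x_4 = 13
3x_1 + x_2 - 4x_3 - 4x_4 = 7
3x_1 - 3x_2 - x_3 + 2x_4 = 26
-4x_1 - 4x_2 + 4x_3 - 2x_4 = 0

Forward elimination on [A|b]:
R2 <- R2 - (3)*R1:  [   0    7   -4   -7  -32 ]
R3 <- R3 - (3)*R1:  [   0    3   -1   -1  -13 ]
R4 <- R4 - (-4)*R1:  [   0  -12    4    2   52 ]
R3 <- R3 - (3/7)*R2:  [   0    0  5/7    2  5/7 ]
R4 <- R4 - (-12/7)*R2:  [     0      0  -20/7    -10  -20/7 ]
R4 <- R4 - (-4)*R3:  [  0   0   0  -2   0 ]
Row echelon form:
[ 1  -2    0   1  |   13 ]
[ 0   7   -4  -7  |  -32 ]
[ 0   0  5/7   2  |  5/7 ]
[ 0   0    0  -2  |    0 ]
Back-substitution:
x_4 = (0) / -2 = 0
x_3 = (5/7 - (2)*(0)) / (5/7) = 1
x_2 = (-32 - (-4)*(1) - (-7)*(0)) / 7 = -4
x_1 = (13 - (-2)*(-4) - (1)*(0)) / 1 = 5

(5, -4, 1, 0)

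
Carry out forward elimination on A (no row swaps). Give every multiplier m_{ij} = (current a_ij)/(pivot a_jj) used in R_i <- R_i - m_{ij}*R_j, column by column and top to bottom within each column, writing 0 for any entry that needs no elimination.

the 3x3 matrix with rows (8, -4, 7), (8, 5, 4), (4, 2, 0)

Forward elimination:
R2 <- R2 - (1)*R1:  [  0   9  -3 ]
R3 <- R3 - (1/2)*R1:  [    0     4  -7/2 ]
R3 <- R3 - (4/9)*R2:  [     0      0  -13/6 ]
Multipliers (in order of application): m_{21} = 1, m_{31} = 1/2, m_{32} = 4/9

multipliers: 1, 1/2, 4/9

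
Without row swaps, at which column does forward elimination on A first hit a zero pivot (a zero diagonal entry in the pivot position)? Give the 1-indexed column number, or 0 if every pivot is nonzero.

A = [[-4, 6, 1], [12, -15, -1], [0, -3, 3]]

first zero-pivot column = 0

Naive forward elimination:
R2 <- R2 - (-3)*R1:  [ 0  3  2 ]
R3 <- R3 - (-1)*R2:  [ 0  0  5 ]
All pivots nonzero; naive elimination completes without hitting a zero pivot.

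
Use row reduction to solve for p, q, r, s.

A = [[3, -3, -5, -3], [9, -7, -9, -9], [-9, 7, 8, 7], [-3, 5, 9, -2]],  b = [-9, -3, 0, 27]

Forward elimination on [A|b]:
R2 <- R2 - (3)*R1:  [  0   2   6   0  24 ]
R3 <- R3 - (-3)*R1:  [   0   -2   -7   -2  -27 ]
R4 <- R4 - (-1)*R1:  [  0   2   4  -5  18 ]
R3 <- R3 - (-1)*R2:  [  0   0  -1  -2  -3 ]
R4 <- R4 - (1)*R2:  [  0   0  -2  -5  -6 ]
R4 <- R4 - (2)*R3:  [  0   0   0  -1   0 ]
Row echelon form:
[ 3  -3  -5  -3  |  -9 ]
[ 0   2   6   0  |  24 ]
[ 0   0  -1  -2  |  -3 ]
[ 0   0   0  -1  |   0 ]
Back-substitution:
s = (0) / -1 = 0
r = (-3 - (-2)*(0)) / -1 = 3
q = (24 - (6)*(3)) / 2 = 3
p = (-9 - (-3)*(3) - (-5)*(3) - (-3)*(0)) / 3 = 5

(5, 3, 3, 0)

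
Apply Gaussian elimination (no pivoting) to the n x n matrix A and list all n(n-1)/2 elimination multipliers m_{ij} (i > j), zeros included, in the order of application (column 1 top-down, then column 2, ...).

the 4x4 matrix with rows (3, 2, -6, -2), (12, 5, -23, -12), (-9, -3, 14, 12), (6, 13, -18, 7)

multipliers: 4, -3, 2, -1, -3, 1

Forward elimination:
R2 <- R2 - (4)*R1:  [  0  -3   1  -4 ]
R3 <- R3 - (-3)*R1:  [  0   3  -4   6 ]
R4 <- R4 - (2)*R1:  [  0   9  -6  11 ]
R3 <- R3 - (-1)*R2:  [  0   0  -3   2 ]
R4 <- R4 - (-3)*R2:  [  0   0  -3  -1 ]
R4 <- R4 - (1)*R3:  [  0   0   0  -3 ]
Multipliers (in order of application): m_{21} = 4, m_{31} = -3, m_{41} = 2, m_{32} = -1, m_{42} = -3, m_{43} = 1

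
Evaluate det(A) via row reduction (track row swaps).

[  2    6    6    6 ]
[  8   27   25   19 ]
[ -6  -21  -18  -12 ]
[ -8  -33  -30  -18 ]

Forward elimination:
R2 <- R2 - (4)*R1:  [  0   3   1  -5 ]
R3 <- R3 - (-3)*R1:  [  0  -3   0   6 ]
R4 <- R4 - (-4)*R1:  [  0  -9  -6   6 ]
R3 <- R3 - (-1)*R2:  [ 0  0  1  1 ]
R4 <- R4 - (-3)*R2:  [  0   0  -3  -9 ]
R4 <- R4 - (-3)*R3:  [  0   0   0  -6 ]
Upper-triangular form:
[ 2  6  6   6 ]
[ 0  3  1  -5 ]
[ 0  0  1   1 ]
[ 0  0  0  -6 ]
det(A) = (-1)^0 * (2) * (3) * (1) * (-6) = -36  (0 row swaps -> sign +1)

det(A) = -36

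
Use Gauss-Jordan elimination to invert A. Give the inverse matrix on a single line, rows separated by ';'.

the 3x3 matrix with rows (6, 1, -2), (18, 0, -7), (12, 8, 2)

inverse = [-7/9 1/4 7/72; 5/3 -1/2 -1/12; -2 1/2 1/4]

Gauss-Jordan on [A | I]:
R1 <- (1/6)*R1:  [    1   1/6  -1/3  |   1/6     0     0 ]
R2 <- R2 - (18)*R1:  [  0  -3  -1  |  -3   1   0 ]
R3 <- R3 - (12)*R1:  [  0   6   6  |  -2   0   1 ]
R2 <- (1/-3)*R2:  [    0     1   1/3  |     1  -1/3     0 ]
R1 <- R1 - (1/6)*R2:  [     1      0  -7/18  |      0   1/18      0 ]
R3 <- R3 - (6)*R2:  [  0   0   4  |  -8   2   1 ]
R3 <- (1/4)*R3:  [   0    0    1  |   -2  1/2  1/4 ]
R1 <- R1 - (-7/18)*R3:  [    1     0     0  |  -7/9   1/4  7/72 ]
R2 <- R2 - (1/3)*R3:  [     0      1      0  |    5/3   -1/2  -1/12 ]
Right block of [I | A^{-1}] is the inverse:
[ -7/9   1/4   7/72 ]
[  5/3  -1/2  -1/12 ]
[   -2   1/2    1/4 ]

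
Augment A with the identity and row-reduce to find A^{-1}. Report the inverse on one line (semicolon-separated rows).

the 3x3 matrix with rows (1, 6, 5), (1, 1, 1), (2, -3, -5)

Gauss-Jordan on [A | I]:
R2 <- R2 - (1)*R1:  [  0  -5  -4  |  -1   1   0 ]
R3 <- R3 - (2)*R1:  [   0  -15  -15  |   -2    0    1 ]
R2 <- (1/-5)*R2:  [    0     1   4/5  |   1/5  -1/5     0 ]
R1 <- R1 - (6)*R2:  [    1     0   1/5  |  -1/5   6/5     0 ]
R3 <- R3 - (-15)*R2:  [  0   0  -3  |   1  -3   1 ]
R3 <- (1/-3)*R3:  [    0     0     1  |  -1/3     1  -1/3 ]
R1 <- R1 - (1/5)*R3:  [     1      0      0  |  -2/15      1   1/15 ]
R2 <- R2 - (4/5)*R3:  [    0     1     0  |  7/15    -1  4/15 ]
Right block of [I | A^{-1}] is the inverse:
[ -2/15   1  1/15 ]
[  7/15  -1  4/15 ]
[  -1/3   1  -1/3 ]

inverse = [-2/15 1 1/15; 7/15 -1 4/15; -1/3 1 -1/3]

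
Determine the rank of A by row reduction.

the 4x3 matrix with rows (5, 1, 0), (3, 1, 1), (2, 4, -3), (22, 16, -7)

Row reduction:
R2 <- R2 - (3/5)*R1:  [   0  2/5    1 ]
R3 <- R3 - (2/5)*R1:  [    0  18/5    -3 ]
R4 <- R4 - (22/5)*R1:  [    0  58/5    -7 ]
R3 <- R3 - (9)*R2:  [   0    0  -12 ]
R4 <- R4 - (29)*R2:  [   0    0  -36 ]
R4 <- R4 - (3)*R3:  [ 0  0  0 ]
Row echelon form:
[ 5    1    0 ]
[ 0  2/5    1 ]
[ 0    0  -12 ]
[ 0    0    0 ]
Nonzero rows / pivot columns: 3

rank(A) = 3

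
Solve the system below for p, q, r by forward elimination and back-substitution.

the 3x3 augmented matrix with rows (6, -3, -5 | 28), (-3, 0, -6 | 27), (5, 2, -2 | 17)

Forward elimination on [A|b]:
R2 <- R2 - (-1/2)*R1:  [     0   -3/2  -17/2     41 ]
R3 <- R3 - (5/6)*R1:  [     0    9/2   13/6  -19/3 ]
R3 <- R3 - (-3)*R2:  [     0      0  -70/3  350/3 ]
Row echelon form:
[ 6    -3     -5  |     28 ]
[ 0  -3/2  -17/2  |     41 ]
[ 0     0  -70/3  |  350/3 ]
Back-substitution:
r = (350/3) / (-70/3) = -5
q = (41 - (-17/2)*(-5)) / (-3/2) = 1
p = (28 - (-3)*(1) - (-5)*(-5)) / 6 = 1

(1, 1, -5)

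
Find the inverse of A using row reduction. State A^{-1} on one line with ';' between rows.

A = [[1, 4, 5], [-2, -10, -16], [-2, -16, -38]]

inverse = [31/2 9 -7/4; -11/2 -7/2 3/4; 3/2 1 -1/4]

Gauss-Jordan on [A | I]:
R2 <- R2 - (-2)*R1:  [  0  -2  -6  |   2   1   0 ]
R3 <- R3 - (-2)*R1:  [   0   -8  -28  |    2    0    1 ]
R2 <- (1/-2)*R2:  [    0     1     3  |    -1  -1/2     0 ]
R1 <- R1 - (4)*R2:  [  1   0  -7  |   5   2   0 ]
R3 <- R3 - (-8)*R2:  [  0   0  -4  |  -6  -4   1 ]
R3 <- (1/-4)*R3:  [    0     0     1  |   3/2     1  -1/4 ]
R1 <- R1 - (-7)*R3:  [    1     0     0  |  31/2     9  -7/4 ]
R2 <- R2 - (3)*R3:  [     0      1      0  |  -11/2   -7/2    3/4 ]
Right block of [I | A^{-1}] is the inverse:
[  31/2     9  -7/4 ]
[ -11/2  -7/2   3/4 ]
[   3/2     1  -1/4 ]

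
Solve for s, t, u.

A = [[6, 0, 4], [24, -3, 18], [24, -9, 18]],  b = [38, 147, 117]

Forward elimination on [A|b]:
R2 <- R2 - (4)*R1:  [  0  -3   2  -5 ]
R3 <- R3 - (4)*R1:  [   0   -9    2  -35 ]
R3 <- R3 - (3)*R2:  [   0    0   -4  -20 ]
Row echelon form:
[ 6   0   4  |   38 ]
[ 0  -3   2  |   -5 ]
[ 0   0  -4  |  -20 ]
Back-substitution:
u = (-20) / -4 = 5
t = (-5 - (2)*(5)) / -3 = 5
s = (38 - (4)*(5)) / 6 = 3

(3, 5, 5)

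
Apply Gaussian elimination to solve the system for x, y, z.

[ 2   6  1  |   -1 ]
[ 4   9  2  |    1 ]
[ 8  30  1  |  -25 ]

(0, -1, 5)

Forward elimination on [A|b]:
R2 <- R2 - (2)*R1:  [  0  -3   0   3 ]
R3 <- R3 - (4)*R1:  [   0    6   -3  -21 ]
R3 <- R3 - (-2)*R2:  [   0    0   -3  -15 ]
Row echelon form:
[ 2   6   1  |   -1 ]
[ 0  -3   0  |    3 ]
[ 0   0  -3  |  -15 ]
Back-substitution:
z = (-15) / -3 = 5
y = (3) / -3 = -1
x = (-1 - (6)*(-1) - (1)*(5)) / 2 = 0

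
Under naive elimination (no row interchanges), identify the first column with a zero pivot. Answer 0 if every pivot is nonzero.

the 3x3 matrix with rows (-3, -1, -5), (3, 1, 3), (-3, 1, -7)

Naive forward elimination:
R2 <- R2 - (-1)*R1:  [  0   0  -2 ]
R3 <- R3 - (1)*R1:  [  0   2  -2 ]
Matrix at this point:
[ -3  -1  -5 ]
[  0   0  -2 ]
[  0   2  -2 ]
Pivot entry (2,2) is zero but row 3 has 2 in column 2 -> naive elimination stops; a row interchange (e.g. R2 <-> R3) would be required here.

first zero-pivot column = 2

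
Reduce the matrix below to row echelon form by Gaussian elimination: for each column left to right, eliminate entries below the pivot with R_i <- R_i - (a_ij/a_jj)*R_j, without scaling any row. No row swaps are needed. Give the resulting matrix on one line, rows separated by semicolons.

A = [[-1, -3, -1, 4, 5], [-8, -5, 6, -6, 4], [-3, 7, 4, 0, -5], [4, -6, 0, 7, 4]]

Forward elimination:
R2 <- R2 - (8)*R1:  [   0   19   14  -38  -36 ]
R3 <- R3 - (3)*R1:  [   0   16    7  -12  -20 ]
R4 <- R4 - (-4)*R1:  [   0  -18   -4   23   24 ]
R3 <- R3 - (16/19)*R2:  [      0       0  -91/19      20  196/19 ]
R4 <- R4 - (-18/19)*R2:  [       0        0   176/19      -13  -192/19 ]
R4 <- R4 - (-176/91)*R3:  [       0        0        0  2337/91   128/13 ]
Row echelon form:
[ -1  -3      -1        4       5 ]
[  0  19      14      -38     -36 ]
[  0   0  -91/19       20  196/19 ]
[  0   0       0  2337/91  128/13 ]

REF = [-1 -3 -1 4 5; 0 19 14 -38 -36; 0 0 -91/19 20 196/19; 0 0 0 2337/91 128/13]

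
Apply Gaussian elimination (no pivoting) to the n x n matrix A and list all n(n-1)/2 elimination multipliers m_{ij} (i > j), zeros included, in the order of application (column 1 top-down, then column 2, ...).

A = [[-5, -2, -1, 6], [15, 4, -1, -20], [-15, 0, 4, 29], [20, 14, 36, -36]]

multipliers: -3, 3, -4, -3, -3, -4

Forward elimination:
R2 <- R2 - (-3)*R1:  [  0  -2  -4  -2 ]
R3 <- R3 - (3)*R1:  [  0   6   7  11 ]
R4 <- R4 - (-4)*R1:  [   0    6   32  -12 ]
R3 <- R3 - (-3)*R2:  [  0   0  -5   5 ]
R4 <- R4 - (-3)*R2:  [   0    0   20  -18 ]
R4 <- R4 - (-4)*R3:  [ 0  0  0  2 ]
Multipliers (in order of application): m_{21} = -3, m_{31} = 3, m_{41} = -4, m_{32} = -3, m_{42} = -3, m_{43} = -4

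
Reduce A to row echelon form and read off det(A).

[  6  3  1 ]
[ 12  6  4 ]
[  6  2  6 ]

Forward elimination:
R2 <- R2 - (2)*R1:  [ 0  0  2 ]
R3 <- R3 - (1)*R1:  [  0  -1   5 ]
R2 <-> R3   (pivot in column 2 was zero)
[ 6   3  1 ]
[ 0  -1  5 ]
[ 0   0  2 ]
Upper-triangular form:
[ 6   3  1 ]
[ 0  -1  5 ]
[ 0   0  2 ]
det(A) = (-1)^1 * (6) * (-1) * (2) = 12  (1 row swap -> sign -1)

det(A) = 12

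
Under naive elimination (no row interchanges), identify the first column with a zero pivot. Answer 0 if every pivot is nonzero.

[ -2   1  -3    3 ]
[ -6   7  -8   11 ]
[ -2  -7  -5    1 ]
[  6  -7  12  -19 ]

Naive forward elimination:
R2 <- R2 - (3)*R1:  [ 0  4  1  2 ]
R3 <- R3 - (1)*R1:  [  0  -8  -2  -2 ]
R4 <- R4 - (-3)*R1:  [   0   -4    3  -10 ]
R3 <- R3 - (-2)*R2:  [ 0  0  0  2 ]
R4 <- R4 - (-1)*R2:  [  0   0   4  -8 ]
Matrix at this point:
[ -2  1  -3   3 ]
[  0  4   1   2 ]
[  0  0   0   2 ]
[  0  0   4  -8 ]
Pivot entry (3,3) is zero but row 4 has 4 in column 3 -> naive elimination stops; a row interchange (e.g. R3 <-> R4) would be required here.

first zero-pivot column = 3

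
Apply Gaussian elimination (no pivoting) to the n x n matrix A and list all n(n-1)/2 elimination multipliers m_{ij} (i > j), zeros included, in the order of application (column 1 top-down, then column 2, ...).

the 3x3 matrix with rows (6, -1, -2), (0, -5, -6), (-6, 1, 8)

multipliers: 0, -1, 0

Forward elimination:
R2: entry in column 1 is already 0 -> m_{21} = 0 (no row operation needed)
R3 <- R3 - (-1)*R1:  [ 0  0  6 ]
R3: entry in column 2 is already 0 -> m_{32} = 0 (no row operation needed)
Multipliers (in order of application): m_{21} = 0, m_{31} = -1, m_{32} = 0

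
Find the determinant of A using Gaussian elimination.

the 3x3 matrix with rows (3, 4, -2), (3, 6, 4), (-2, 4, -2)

Forward elimination:
R2 <- R2 - (1)*R1:  [ 0  2  6 ]
R3 <- R3 - (-2/3)*R1:  [     0   20/3  -10/3 ]
R3 <- R3 - (10/3)*R2:  [     0      0  -70/3 ]
Upper-triangular form:
[ 3  4     -2 ]
[ 0  2      6 ]
[ 0  0  -70/3 ]
det(A) = (-1)^0 * (3) * (2) * (-70/3) = -140  (0 row swaps -> sign +1)

det(A) = -140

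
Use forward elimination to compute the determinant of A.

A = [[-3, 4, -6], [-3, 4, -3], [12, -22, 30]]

det(A) = -54

Forward elimination:
R2 <- R2 - (1)*R1:  [ 0  0  3 ]
R3 <- R3 - (-4)*R1:  [  0  -6   6 ]
R2 <-> R3   (pivot in column 2 was zero)
[ -3   4  -6 ]
[  0  -6   6 ]
[  0   0   3 ]
Upper-triangular form:
[ -3   4  -6 ]
[  0  -6   6 ]
[  0   0   3 ]
det(A) = (-1)^1 * (-3) * (-6) * (3) = -54  (1 row swap -> sign -1)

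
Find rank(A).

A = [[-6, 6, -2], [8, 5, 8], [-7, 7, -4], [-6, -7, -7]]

rank(A) = 3

Row reduction:
R2 <- R2 - (-4/3)*R1:  [    0    13  16/3 ]
R3 <- R3 - (7/6)*R1:  [    0     0  -5/3 ]
R4 <- R4 - (1)*R1:  [   0  -13   -5 ]
R4 <- R4 - (-1)*R2:  [   0    0  1/3 ]
R4 <- R4 - (-1/5)*R3:  [ 0  0  0 ]
Row echelon form:
[ -6   6    -2 ]
[  0  13  16/3 ]
[  0   0  -5/3 ]
[  0   0     0 ]
Nonzero rows / pivot columns: 3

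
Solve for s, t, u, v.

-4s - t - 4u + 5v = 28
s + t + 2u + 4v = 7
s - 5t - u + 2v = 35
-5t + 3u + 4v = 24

(3, -4, -4, 4)

Forward elimination on [A|b]:
R2 <- R2 - (-1/4)*R1:  [    0   3/4     1  21/4    14 ]
R3 <- R3 - (-1/4)*R1:  [     0  -21/4     -2   13/4     42 ]
R3 <- R3 - (-7)*R2:  [   0    0    5   40  140 ]
R4 <- R4 - (-20/3)*R2:  [     0      0   29/3     39  352/3 ]
R4 <- R4 - (29/15)*R3:  [      0       0       0  -115/3  -460/3 ]
Row echelon form:
[ -4   -1  -4       5  |      28 ]
[  0  3/4   1    21/4  |      14 ]
[  0    0   5      40  |     140 ]
[  0    0   0  -115/3  |  -460/3 ]
Back-substitution:
v = (-460/3) / (-115/3) = 4
u = (140 - (40)*(4)) / 5 = -4
t = (14 - (1)*(-4) - (21/4)*(4)) / (3/4) = -4
s = (28 - (-1)*(-4) - (-4)*(-4) - (5)*(4)) / -4 = 3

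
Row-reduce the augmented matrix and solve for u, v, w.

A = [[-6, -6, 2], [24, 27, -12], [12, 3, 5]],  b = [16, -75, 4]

(2, -5, -1)

Forward elimination on [A|b]:
R2 <- R2 - (-4)*R1:  [   0    3   -4  -11 ]
R3 <- R3 - (-2)*R1:  [  0  -9   9  36 ]
R3 <- R3 - (-3)*R2:  [  0   0  -3   3 ]
Row echelon form:
[ -6  -6   2  |   16 ]
[  0   3  -4  |  -11 ]
[  0   0  -3  |    3 ]
Back-substitution:
w = (3) / -3 = -1
v = (-11 - (-4)*(-1)) / 3 = -5
u = (16 - (-6)*(-5) - (2)*(-1)) / -6 = 2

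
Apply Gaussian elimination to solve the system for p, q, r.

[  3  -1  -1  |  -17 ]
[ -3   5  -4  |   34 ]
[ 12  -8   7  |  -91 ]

Forward elimination on [A|b]:
R2 <- R2 - (-1)*R1:  [  0   4  -5  17 ]
R3 <- R3 - (4)*R1:  [   0   -4   11  -23 ]
R3 <- R3 - (-1)*R2:  [  0   0   6  -6 ]
Row echelon form:
[ 3  -1  -1  |  -17 ]
[ 0   4  -5  |   17 ]
[ 0   0   6  |   -6 ]
Back-substitution:
r = (-6) / 6 = -1
q = (17 - (-5)*(-1)) / 4 = 3
p = (-17 - (-1)*(3) - (-1)*(-1)) / 3 = -5

(-5, 3, -1)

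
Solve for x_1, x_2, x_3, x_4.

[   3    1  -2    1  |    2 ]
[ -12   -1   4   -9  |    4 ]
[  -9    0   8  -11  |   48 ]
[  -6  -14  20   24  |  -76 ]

Forward elimination on [A|b]:
R2 <- R2 - (-4)*R1:  [  0   3  -4  -5  12 ]
R3 <- R3 - (-3)*R1:  [  0   3   2  -8  54 ]
R4 <- R4 - (-2)*R1:  [   0  -12   16   26  -72 ]
R3 <- R3 - (1)*R2:  [  0   0   6  -3  42 ]
R4 <- R4 - (-4)*R2:  [   0    0    0    6  -24 ]
Row echelon form:
[ 3  1  -2   1  |    2 ]
[ 0  3  -4  -5  |   12 ]
[ 0  0   6  -3  |   42 ]
[ 0  0   0   6  |  -24 ]
Back-substitution:
x_4 = (-24) / 6 = -4
x_3 = (42 - (-3)*(-4)) / 6 = 5
x_2 = (12 - (-4)*(5) - (-5)*(-4)) / 3 = 4
x_1 = (2 - (1)*(4) - (-2)*(5) - (1)*(-4)) / 3 = 4

(4, 4, 5, -4)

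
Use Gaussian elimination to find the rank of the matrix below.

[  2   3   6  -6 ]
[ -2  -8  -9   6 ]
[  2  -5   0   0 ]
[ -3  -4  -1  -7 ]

rank(A) = 4

Row reduction:
R2 <- R2 - (-1)*R1:  [  0  -5  -3   0 ]
R3 <- R3 - (1)*R1:  [  0  -8  -6   6 ]
R4 <- R4 - (-3/2)*R1:  [   0  1/2    8  -16 ]
R3 <- R3 - (8/5)*R2:  [    0     0  -6/5     6 ]
R4 <- R4 - (-1/10)*R2:  [     0      0  77/10    -16 ]
R4 <- R4 - (-77/12)*R3:  [    0     0     0  45/2 ]
Row echelon form:
[ 2   3     6    -6 ]
[ 0  -5    -3     0 ]
[ 0   0  -6/5     6 ]
[ 0   0     0  45/2 ]
Nonzero rows / pivot columns: 4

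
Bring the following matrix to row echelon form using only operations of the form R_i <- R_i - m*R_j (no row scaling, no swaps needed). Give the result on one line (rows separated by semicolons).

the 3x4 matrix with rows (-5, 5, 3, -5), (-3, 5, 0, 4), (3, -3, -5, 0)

REF = [-5 5 3 -5; 0 2 -9/5 7; 0 0 -16/5 -3]

Forward elimination:
R2 <- R2 - (3/5)*R1:  [    0     2  -9/5     7 ]
R3 <- R3 - (-3/5)*R1:  [     0      0  -16/5     -3 ]
Row echelon form:
[ -5  5      3  -5 ]
[  0  2   -9/5   7 ]
[  0  0  -16/5  -3 ]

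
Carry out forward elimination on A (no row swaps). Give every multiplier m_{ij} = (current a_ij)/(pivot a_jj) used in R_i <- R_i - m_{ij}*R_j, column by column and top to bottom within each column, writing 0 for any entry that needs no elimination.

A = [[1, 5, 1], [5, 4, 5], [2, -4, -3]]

multipliers: 5, 2, 2/3

Forward elimination:
R2 <- R2 - (5)*R1:  [   0  -21    0 ]
R3 <- R3 - (2)*R1:  [   0  -14   -5 ]
R3 <- R3 - (2/3)*R2:  [  0   0  -5 ]
Multipliers (in order of application): m_{21} = 5, m_{31} = 2, m_{32} = 2/3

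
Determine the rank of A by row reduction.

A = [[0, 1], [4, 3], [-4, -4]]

rank(A) = 2

Row reduction:
R1 <-> R2   (pivot in column 1 was zero)
[  4   3 ]
[  0   1 ]
[ -4  -4 ]
R3 <- R3 - (-1)*R1:  [  0  -1 ]
R3 <- R3 - (-1)*R2:  [ 0  0 ]
Row echelon form:
[ 4  3 ]
[ 0  1 ]
[ 0  0 ]
Nonzero rows / pivot columns: 2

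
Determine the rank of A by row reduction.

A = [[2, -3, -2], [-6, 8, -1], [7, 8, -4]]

Row reduction:
R2 <- R2 - (-3)*R1:  [  0  -1  -7 ]
R3 <- R3 - (7/2)*R1:  [    0  37/2     3 ]
R3 <- R3 - (-37/2)*R2:  [      0       0  -253/2 ]
Row echelon form:
[ 2  -3      -2 ]
[ 0  -1      -7 ]
[ 0   0  -253/2 ]
Nonzero rows / pivot columns: 3

rank(A) = 3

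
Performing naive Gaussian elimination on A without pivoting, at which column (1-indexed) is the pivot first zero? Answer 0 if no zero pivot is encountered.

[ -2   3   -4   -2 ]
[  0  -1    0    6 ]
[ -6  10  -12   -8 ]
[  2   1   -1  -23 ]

Naive forward elimination:
R3 <- R3 - (3)*R1:  [  0   1   0  -2 ]
R4 <- R4 - (-1)*R1:  [   0    4   -5  -25 ]
R3 <- R3 - (-1)*R2:  [ 0  0  0  4 ]
R4 <- R4 - (-4)*R2:  [  0   0  -5  -1 ]
Matrix at this point:
[ -2   3  -4  -2 ]
[  0  -1   0   6 ]
[  0   0   0   4 ]
[  0   0  -5  -1 ]
Pivot entry (3,3) is zero but row 4 has -5 in column 3 -> naive elimination stops; a row interchange (e.g. R3 <-> R4) would be required here.

first zero-pivot column = 3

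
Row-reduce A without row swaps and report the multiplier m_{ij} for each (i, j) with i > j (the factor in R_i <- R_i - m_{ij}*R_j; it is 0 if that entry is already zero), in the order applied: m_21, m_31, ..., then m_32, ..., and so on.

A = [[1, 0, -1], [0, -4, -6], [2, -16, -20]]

multipliers: 0, 2, 4

Forward elimination:
R2: entry in column 1 is already 0 -> m_{21} = 0 (no row operation needed)
R3 <- R3 - (2)*R1:  [   0  -16  -18 ]
R3 <- R3 - (4)*R2:  [ 0  0  6 ]
Multipliers (in order of application): m_{21} = 0, m_{31} = 2, m_{32} = 4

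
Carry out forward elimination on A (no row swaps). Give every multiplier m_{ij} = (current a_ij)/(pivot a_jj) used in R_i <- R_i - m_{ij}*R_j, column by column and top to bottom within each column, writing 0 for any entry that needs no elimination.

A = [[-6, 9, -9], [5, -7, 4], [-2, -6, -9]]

Forward elimination:
R2 <- R2 - (-5/6)*R1:  [    0   1/2  -7/2 ]
R3 <- R3 - (1/3)*R1:  [  0  -9  -6 ]
R3 <- R3 - (-18)*R2:  [   0    0  -69 ]
Multipliers (in order of application): m_{21} = -5/6, m_{31} = 1/3, m_{32} = -18

multipliers: -5/6, 1/3, -18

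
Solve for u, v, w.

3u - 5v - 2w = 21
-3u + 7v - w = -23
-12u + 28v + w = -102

(-1, -4, -2)

Forward elimination on [A|b]:
R2 <- R2 - (-1)*R1:  [  0   2  -3  -2 ]
R3 <- R3 - (-4)*R1:  [   0    8   -7  -18 ]
R3 <- R3 - (4)*R2:  [   0    0    5  -10 ]
Row echelon form:
[ 3  -5  -2  |   21 ]
[ 0   2  -3  |   -2 ]
[ 0   0   5  |  -10 ]
Back-substitution:
w = (-10) / 5 = -2
v = (-2 - (-3)*(-2)) / 2 = -4
u = (21 - (-5)*(-4) - (-2)*(-2)) / 3 = -1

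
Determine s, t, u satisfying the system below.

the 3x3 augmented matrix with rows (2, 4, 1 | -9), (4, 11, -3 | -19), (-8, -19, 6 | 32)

Forward elimination on [A|b]:
R2 <- R2 - (2)*R1:  [  0   3  -5  -1 ]
R3 <- R3 - (-4)*R1:  [  0  -3  10  -4 ]
R3 <- R3 - (-1)*R2:  [  0   0   5  -5 ]
Row echelon form:
[ 2  4   1  |  -9 ]
[ 0  3  -5  |  -1 ]
[ 0  0   5  |  -5 ]
Back-substitution:
u = (-5) / 5 = -1
t = (-1 - (-5)*(-1)) / 3 = -2
s = (-9 - (4)*(-2) - (1)*(-1)) / 2 = 0

(0, -2, -1)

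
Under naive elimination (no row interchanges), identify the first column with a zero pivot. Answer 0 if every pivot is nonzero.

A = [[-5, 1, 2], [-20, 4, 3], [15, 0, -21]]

Naive forward elimination:
R2 <- R2 - (4)*R1:  [  0   0  -5 ]
R3 <- R3 - (-3)*R1:  [   0    3  -15 ]
Matrix at this point:
[ -5  1    2 ]
[  0  0   -5 ]
[  0  3  -15 ]
Pivot entry (2,2) is zero but row 3 has 3 in column 2 -> naive elimination stops; a row interchange (e.g. R2 <-> R3) would be required here.

first zero-pivot column = 2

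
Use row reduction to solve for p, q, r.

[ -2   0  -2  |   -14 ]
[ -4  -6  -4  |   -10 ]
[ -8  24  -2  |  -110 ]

(4, -3, 3)

Forward elimination on [A|b]:
R2 <- R2 - (2)*R1:  [  0  -6   0  18 ]
R3 <- R3 - (4)*R1:  [   0   24    6  -54 ]
R3 <- R3 - (-4)*R2:  [  0   0   6  18 ]
Row echelon form:
[ -2   0  -2  |  -14 ]
[  0  -6   0  |   18 ]
[  0   0   6  |   18 ]
Back-substitution:
r = (18) / 6 = 3
q = (18) / -6 = -3
p = (-14 - (-2)*(3)) / -2 = 4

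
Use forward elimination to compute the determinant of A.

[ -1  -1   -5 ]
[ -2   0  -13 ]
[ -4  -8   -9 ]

Forward elimination:
R2 <- R2 - (2)*R1:  [  0   2  -3 ]
R3 <- R3 - (4)*R1:  [  0  -4  11 ]
R3 <- R3 - (-2)*R2:  [ 0  0  5 ]
Upper-triangular form:
[ -1  -1  -5 ]
[  0   2  -3 ]
[  0   0   5 ]
det(A) = (-1)^0 * (-1) * (2) * (5) = -10  (0 row swaps -> sign +1)

det(A) = -10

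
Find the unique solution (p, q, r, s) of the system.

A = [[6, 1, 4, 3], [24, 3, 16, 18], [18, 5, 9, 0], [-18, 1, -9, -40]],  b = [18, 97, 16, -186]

(-1, 5, 1, 5)

Forward elimination on [A|b]:
R2 <- R2 - (4)*R1:  [  0  -1   0   6  25 ]
R3 <- R3 - (3)*R1:  [   0    2   -3   -9  -38 ]
R4 <- R4 - (-3)*R1:  [    0     4     3   -31  -132 ]
R3 <- R3 - (-2)*R2:  [  0   0  -3   3  12 ]
R4 <- R4 - (-4)*R2:  [   0    0    3   -7  -32 ]
R4 <- R4 - (-1)*R3:  [   0    0    0   -4  -20 ]
Row echelon form:
[ 6   1   4   3  |   18 ]
[ 0  -1   0   6  |   25 ]
[ 0   0  -3   3  |   12 ]
[ 0   0   0  -4  |  -20 ]
Back-substitution:
s = (-20) / -4 = 5
r = (12 - (3)*(5)) / -3 = 1
q = (25 - (6)*(5)) / -1 = 5
p = (18 - (1)*(5) - (4)*(1) - (3)*(5)) / 6 = -1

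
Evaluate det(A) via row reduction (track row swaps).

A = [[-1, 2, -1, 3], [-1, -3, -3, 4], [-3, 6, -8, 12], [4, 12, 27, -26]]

det(A) = 25

Forward elimination:
R2 <- R2 - (1)*R1:  [  0  -5  -2   1 ]
R3 <- R3 - (3)*R1:  [  0   0  -5   3 ]
R4 <- R4 - (-4)*R1:  [   0   20   23  -14 ]
R4 <- R4 - (-4)*R2:  [   0    0   15  -10 ]
R4 <- R4 - (-3)*R3:  [  0   0   0  -1 ]
Upper-triangular form:
[ -1   2  -1   3 ]
[  0  -5  -2   1 ]
[  0   0  -5   3 ]
[  0   0   0  -1 ]
det(A) = (-1)^0 * (-1) * (-5) * (-5) * (-1) = 25  (0 row swaps -> sign +1)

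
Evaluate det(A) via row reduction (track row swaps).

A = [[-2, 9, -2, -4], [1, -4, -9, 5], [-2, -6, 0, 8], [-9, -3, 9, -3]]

Forward elimination:
R2 <- R2 - (-1/2)*R1:  [   0  1/2  -10    3 ]
R3 <- R3 - (1)*R1:  [   0  -15    2   12 ]
R4 <- R4 - (9/2)*R1:  [     0  -87/2     18     15 ]
R3 <- R3 - (-30)*R2:  [    0     0  -298   102 ]
R4 <- R4 - (-87)*R2:  [    0     0  -852   276 ]
R4 <- R4 - (426/149)*R3:  [         0          0          0  -2328/149 ]
Upper-triangular form:
[ -2    9    -2         -4 ]
[  0  1/2   -10          3 ]
[  0    0  -298        102 ]
[  0    0     0  -2328/149 ]
det(A) = (-1)^0 * (-2) * (1/2) * (-298) * (-2328/149) = -4656  (0 row swaps -> sign +1)

det(A) = -4656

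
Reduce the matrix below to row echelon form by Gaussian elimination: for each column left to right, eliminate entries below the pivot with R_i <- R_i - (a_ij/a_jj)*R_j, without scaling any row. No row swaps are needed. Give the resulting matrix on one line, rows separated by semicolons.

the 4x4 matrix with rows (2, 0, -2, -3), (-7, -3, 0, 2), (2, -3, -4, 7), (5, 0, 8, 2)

Forward elimination:
R2 <- R2 - (-7/2)*R1:  [     0     -3     -7  -17/2 ]
R3 <- R3 - (1)*R1:  [  0  -3  -2  10 ]
R4 <- R4 - (5/2)*R1:  [    0     0    13  19/2 ]
R3 <- R3 - (1)*R2:  [    0     0     5  37/2 ]
R4 <- R4 - (13/5)*R3:  [      0       0       0  -193/5 ]
Row echelon form:
[ 2   0  -2      -3 ]
[ 0  -3  -7   -17/2 ]
[ 0   0   5    37/2 ]
[ 0   0   0  -193/5 ]

REF = [2 0 -2 -3; 0 -3 -7 -17/2; 0 0 5 37/2; 0 0 0 -193/5]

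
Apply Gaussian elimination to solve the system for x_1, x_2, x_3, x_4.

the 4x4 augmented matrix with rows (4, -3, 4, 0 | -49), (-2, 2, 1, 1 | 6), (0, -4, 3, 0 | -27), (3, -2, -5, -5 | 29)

Forward elimination on [A|b]:
R2 <- R2 - (-1/2)*R1:  [     0    1/2      3      1  -37/2 ]
R4 <- R4 - (3/4)*R1:  [     0    1/4     -8     -5  263/4 ]
R3 <- R3 - (-8)*R2:  [    0     0    27     8  -175 ]
R4 <- R4 - (1/2)*R2:  [     0      0  -19/2  -11/2     75 ]
R4 <- R4 - (-19/54)*R3:  [       0        0        0  -145/54   725/54 ]
Row echelon form:
[ 4   -3   4        0  |     -49 ]
[ 0  1/2   3        1  |   -37/2 ]
[ 0    0  27        8  |    -175 ]
[ 0    0   0  -145/54  |  725/54 ]
Back-substitution:
x_4 = (725/54) / (-145/54) = -5
x_3 = (-175 - (8)*(-5)) / 27 = -5
x_2 = (-37/2 - (3)*(-5) - (1)*(-5)) / (1/2) = 3
x_1 = (-49 - (-3)*(3) - (4)*(-5)) / 4 = -5

(-5, 3, -5, -5)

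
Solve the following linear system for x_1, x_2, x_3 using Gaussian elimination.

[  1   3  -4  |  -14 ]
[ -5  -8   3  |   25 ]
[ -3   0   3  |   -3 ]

Forward elimination on [A|b]:
R2 <- R2 - (-5)*R1:  [   0    7  -17  -45 ]
R3 <- R3 - (-3)*R1:  [   0    9   -9  -45 ]
R3 <- R3 - (9/7)*R2:  [    0     0  90/7  90/7 ]
Row echelon form:
[ 1  3    -4  |   -14 ]
[ 0  7   -17  |   -45 ]
[ 0  0  90/7  |  90/7 ]
Back-substitution:
x_3 = (90/7) / (90/7) = 1
x_2 = (-45 - (-17)*(1)) / 7 = -4
x_1 = (-14 - (3)*(-4) - (-4)*(1)) / 1 = 2

(2, -4, 1)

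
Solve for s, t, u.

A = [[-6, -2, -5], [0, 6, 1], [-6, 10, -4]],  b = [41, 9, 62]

Forward elimination on [A|b]:
R3 <- R3 - (1)*R1:  [  0  12   1  21 ]
R3 <- R3 - (2)*R2:  [  0   0  -1   3 ]
Row echelon form:
[ -6  -2  -5  |  41 ]
[  0   6   1  |   9 ]
[  0   0  -1  |   3 ]
Back-substitution:
u = (3) / -1 = -3
t = (9 - (1)*(-3)) / 6 = 2
s = (41 - (-2)*(2) - (-5)*(-3)) / -6 = -5

(-5, 2, -3)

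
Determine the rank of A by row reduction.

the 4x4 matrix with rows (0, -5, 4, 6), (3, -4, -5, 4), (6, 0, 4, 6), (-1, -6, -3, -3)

rank(A) = 4

Row reduction:
R1 <-> R2   (pivot in column 1 was zero)
[  3  -4  -5   4 ]
[  0  -5   4   6 ]
[  6   0   4   6 ]
[ -1  -6  -3  -3 ]
R3 <- R3 - (2)*R1:  [  0   8  14  -2 ]
R4 <- R4 - (-1/3)*R1:  [     0  -22/3  -14/3   -5/3 ]
R3 <- R3 - (-8/5)*R2:  [     0      0  102/5   38/5 ]
R4 <- R4 - (22/15)*R2:  [       0        0  -158/15  -157/15 ]
R4 <- R4 - (-79/153)*R3:  [         0          0          0  -1001/153 ]
Row echelon form:
[ 3  -4     -5          4 ]
[ 0  -5      4          6 ]
[ 0   0  102/5       38/5 ]
[ 0   0      0  -1001/153 ]
Nonzero rows / pivot columns: 4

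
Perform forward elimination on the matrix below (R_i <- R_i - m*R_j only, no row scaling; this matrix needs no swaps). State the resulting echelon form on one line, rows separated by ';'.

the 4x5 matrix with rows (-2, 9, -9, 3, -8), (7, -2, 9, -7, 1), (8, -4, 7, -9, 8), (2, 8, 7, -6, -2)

REF = [-2 9 -9 3 -8; 0 59/2 -45/2 7/2 -27; 0 0 -271/59 -47/59 312/59; 0 0 0 -1875/271 4928/271]

Forward elimination:
R2 <- R2 - (-7/2)*R1:  [     0   59/2  -45/2    7/2    -27 ]
R3 <- R3 - (-4)*R1:  [   0   32  -29    3  -24 ]
R4 <- R4 - (-1)*R1:  [   0   17   -2   -3  -10 ]
R3 <- R3 - (64/59)*R2:  [       0        0  -271/59   -47/59   312/59 ]
R4 <- R4 - (34/59)*R2:  [       0        0   647/59  -296/59   328/59 ]
R4 <- R4 - (-647/271)*R3:  [         0          0          0  -1875/271   4928/271 ]
Row echelon form:
[ -2     9       -9          3        -8 ]
[  0  59/2    -45/2        7/2       -27 ]
[  0     0  -271/59     -47/59    312/59 ]
[  0     0        0  -1875/271  4928/271 ]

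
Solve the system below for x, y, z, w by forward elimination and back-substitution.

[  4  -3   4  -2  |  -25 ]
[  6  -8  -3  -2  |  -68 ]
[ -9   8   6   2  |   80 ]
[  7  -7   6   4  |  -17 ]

Forward elimination on [A|b]:
R2 <- R2 - (3/2)*R1:  [     0   -7/2     -9      1  -61/2 ]
R3 <- R3 - (-9/4)*R1:  [    0   5/4    15  -5/2  95/4 ]
R4 <- R4 - (7/4)*R1:  [     0   -7/4     -1   15/2  107/4 ]
R3 <- R3 - (-5/14)*R2:  [      0       0  165/14   -15/7    90/7 ]
R4 <- R4 - (1/2)*R2:  [   0    0  7/2    7   42 ]
R4 <- R4 - (49/165)*R3:  [      0       0       0   84/11  420/11 ]
Row echelon form:
[ 4    -3       4     -2  |     -25 ]
[ 0  -7/2      -9      1  |   -61/2 ]
[ 0     0  165/14  -15/7  |    90/7 ]
[ 0     0       0  84/11  |  420/11 ]
Back-substitution:
w = (420/11) / (84/11) = 5
z = (90/7 - (-15/7)*(5)) / (165/14) = 2
y = (-61/2 - (-9)*(2) - (1)*(5)) / (-7/2) = 5
x = (-25 - (-3)*(5) - (4)*(2) - (-2)*(5)) / 4 = -2

(-2, 5, 2, 5)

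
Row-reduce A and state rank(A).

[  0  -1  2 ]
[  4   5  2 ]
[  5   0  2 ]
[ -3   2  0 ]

Row reduction:
R1 <-> R2   (pivot in column 1 was zero)
[  4   5  2 ]
[  0  -1  2 ]
[  5   0  2 ]
[ -3   2  0 ]
R3 <- R3 - (5/4)*R1:  [     0  -25/4   -1/2 ]
R4 <- R4 - (-3/4)*R1:  [    0  23/4   3/2 ]
R3 <- R3 - (25/4)*R2:  [   0    0  -13 ]
R4 <- R4 - (-23/4)*R2:  [  0   0  13 ]
R4 <- R4 - (-1)*R3:  [ 0  0  0 ]
Row echelon form:
[ 4   5    2 ]
[ 0  -1    2 ]
[ 0   0  -13 ]
[ 0   0    0 ]
Nonzero rows / pivot columns: 3

rank(A) = 3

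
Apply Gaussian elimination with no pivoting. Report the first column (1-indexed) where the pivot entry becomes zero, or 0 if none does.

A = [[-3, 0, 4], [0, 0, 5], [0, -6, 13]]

Naive forward elimination:
Matrix at this point:
[ -3   0   4 ]
[  0   0   5 ]
[  0  -6  13 ]
Pivot entry (2,2) is zero but row 3 has -6 in column 2 -> naive elimination stops; a row interchange (e.g. R2 <-> R3) would be required here.

first zero-pivot column = 2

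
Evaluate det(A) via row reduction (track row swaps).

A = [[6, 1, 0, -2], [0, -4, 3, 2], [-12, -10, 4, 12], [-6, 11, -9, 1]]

Forward elimination:
R3 <- R3 - (-2)*R1:  [  0  -8   4   8 ]
R4 <- R4 - (-1)*R1:  [  0  12  -9  -1 ]
R3 <- R3 - (2)*R2:  [  0   0  -2   4 ]
R4 <- R4 - (-3)*R2:  [ 0  0  0  5 ]
Upper-triangular form:
[ 6   1   0  -2 ]
[ 0  -4   3   2 ]
[ 0   0  -2   4 ]
[ 0   0   0   5 ]
det(A) = (-1)^0 * (6) * (-4) * (-2) * (5) = 240  (0 row swaps -> sign +1)

det(A) = 240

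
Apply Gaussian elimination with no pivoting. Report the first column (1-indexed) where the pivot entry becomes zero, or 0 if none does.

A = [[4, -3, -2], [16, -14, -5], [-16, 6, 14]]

first zero-pivot column = 0

Naive forward elimination:
R2 <- R2 - (4)*R1:  [  0  -2   3 ]
R3 <- R3 - (-4)*R1:  [  0  -6   6 ]
R3 <- R3 - (3)*R2:  [  0   0  -3 ]
All pivots nonzero; naive elimination completes without hitting a zero pivot.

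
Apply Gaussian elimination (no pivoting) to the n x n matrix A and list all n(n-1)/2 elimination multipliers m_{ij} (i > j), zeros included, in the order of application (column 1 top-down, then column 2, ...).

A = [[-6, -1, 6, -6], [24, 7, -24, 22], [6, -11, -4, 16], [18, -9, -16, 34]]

Forward elimination:
R2 <- R2 - (-4)*R1:  [  0   3   0  -2 ]
R3 <- R3 - (-1)*R1:  [   0  -12    2   10 ]
R4 <- R4 - (-3)*R1:  [   0  -12    2   16 ]
R3 <- R3 - (-4)*R2:  [ 0  0  2  2 ]
R4 <- R4 - (-4)*R2:  [ 0  0  2  8 ]
R4 <- R4 - (1)*R3:  [ 0  0  0  6 ]
Multipliers (in order of application): m_{21} = -4, m_{31} = -1, m_{41} = -3, m_{32} = -4, m_{42} = -4, m_{43} = 1

multipliers: -4, -1, -3, -4, -4, 1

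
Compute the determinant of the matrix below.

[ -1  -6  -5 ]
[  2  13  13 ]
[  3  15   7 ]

det(A) = -1

Forward elimination:
R2 <- R2 - (-2)*R1:  [ 0  1  3 ]
R3 <- R3 - (-3)*R1:  [  0  -3  -8 ]
R3 <- R3 - (-3)*R2:  [ 0  0  1 ]
Upper-triangular form:
[ -1  -6  -5 ]
[  0   1   3 ]
[  0   0   1 ]
det(A) = (-1)^0 * (-1) * (1) * (1) = -1  (0 row swaps -> sign +1)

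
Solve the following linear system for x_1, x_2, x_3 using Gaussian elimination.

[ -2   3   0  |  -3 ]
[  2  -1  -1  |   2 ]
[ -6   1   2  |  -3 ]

Forward elimination on [A|b]:
R2 <- R2 - (-1)*R1:  [  0   2  -1  -1 ]
R3 <- R3 - (3)*R1:  [  0  -8   2   6 ]
R3 <- R3 - (-4)*R2:  [  0   0  -2   2 ]
Row echelon form:
[ -2  3   0  |  -3 ]
[  0  2  -1  |  -1 ]
[  0  0  -2  |   2 ]
Back-substitution:
x_3 = (2) / -2 = -1
x_2 = (-1 - (-1)*(-1)) / 2 = -1
x_1 = (-3 - (3)*(-1)) / -2 = 0

(0, -1, -1)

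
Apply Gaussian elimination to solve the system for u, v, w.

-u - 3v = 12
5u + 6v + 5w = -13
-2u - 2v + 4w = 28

(-3, -3, 4)

Forward elimination on [A|b]:
R2 <- R2 - (-5)*R1:  [  0  -9   5  47 ]
R3 <- R3 - (2)*R1:  [ 0  4  4  4 ]
R3 <- R3 - (-4/9)*R2:  [     0      0   56/9  224/9 ]
Row echelon form:
[ -1  -3     0  |     12 ]
[  0  -9     5  |     47 ]
[  0   0  56/9  |  224/9 ]
Back-substitution:
w = (224/9) / (56/9) = 4
v = (47 - (5)*(4)) / -9 = -3
u = (12 - (-3)*(-3)) / -1 = -3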